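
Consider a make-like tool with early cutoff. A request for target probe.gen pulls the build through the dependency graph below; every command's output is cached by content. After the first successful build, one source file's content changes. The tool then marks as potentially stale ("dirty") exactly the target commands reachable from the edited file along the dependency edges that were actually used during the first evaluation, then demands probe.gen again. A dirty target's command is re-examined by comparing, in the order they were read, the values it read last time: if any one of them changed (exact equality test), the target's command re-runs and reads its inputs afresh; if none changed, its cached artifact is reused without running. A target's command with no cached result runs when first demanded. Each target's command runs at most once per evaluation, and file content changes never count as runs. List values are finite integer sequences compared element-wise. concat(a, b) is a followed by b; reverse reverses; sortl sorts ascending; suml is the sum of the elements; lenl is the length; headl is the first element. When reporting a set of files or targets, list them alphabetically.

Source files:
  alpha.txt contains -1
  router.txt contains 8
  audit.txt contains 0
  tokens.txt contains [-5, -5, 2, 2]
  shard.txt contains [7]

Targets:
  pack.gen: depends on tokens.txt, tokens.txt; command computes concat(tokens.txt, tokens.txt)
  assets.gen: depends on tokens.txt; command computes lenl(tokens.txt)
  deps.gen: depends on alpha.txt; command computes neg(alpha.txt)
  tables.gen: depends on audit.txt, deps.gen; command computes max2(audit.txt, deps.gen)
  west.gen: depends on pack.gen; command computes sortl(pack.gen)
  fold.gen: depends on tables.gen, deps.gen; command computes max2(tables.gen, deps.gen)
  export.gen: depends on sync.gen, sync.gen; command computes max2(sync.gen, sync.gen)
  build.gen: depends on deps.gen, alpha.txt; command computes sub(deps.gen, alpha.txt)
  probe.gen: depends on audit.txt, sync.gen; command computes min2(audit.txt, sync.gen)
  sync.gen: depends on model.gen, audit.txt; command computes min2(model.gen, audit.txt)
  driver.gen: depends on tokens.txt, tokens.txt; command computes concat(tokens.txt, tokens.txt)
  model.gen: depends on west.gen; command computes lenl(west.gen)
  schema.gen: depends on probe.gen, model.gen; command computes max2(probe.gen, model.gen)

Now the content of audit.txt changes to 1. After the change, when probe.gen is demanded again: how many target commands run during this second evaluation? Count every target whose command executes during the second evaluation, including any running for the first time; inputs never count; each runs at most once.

2 target commands run: probe.gen, sync.gen.

First demand of the output computes:
  pack.gen = concat([-5, -5, 2, 2], [-5, -5, 2, 2]) = [-5, -5, 2, 2, -5, -5, 2, 2]
  west.gen = sortl([-5, -5, 2, 2, -5, -5, 2, 2]) = [-5, -5, -5, -5, 2, 2, 2, 2]
  model.gen = lenl([-5, -5, -5, -5, 2, 2, 2, 2]) = 8
  sync.gen = min2(8, 0) = 0
  probe.gen = min2(0, 0) = 0

After the edit, cleaning proceeds:
  sync.gen: a read changed (audit.txt 0->1) — executes, giving 1.
  probe.gen: a read changed (audit.txt 0->1; sync.gen 0->1) — executes, giving 1.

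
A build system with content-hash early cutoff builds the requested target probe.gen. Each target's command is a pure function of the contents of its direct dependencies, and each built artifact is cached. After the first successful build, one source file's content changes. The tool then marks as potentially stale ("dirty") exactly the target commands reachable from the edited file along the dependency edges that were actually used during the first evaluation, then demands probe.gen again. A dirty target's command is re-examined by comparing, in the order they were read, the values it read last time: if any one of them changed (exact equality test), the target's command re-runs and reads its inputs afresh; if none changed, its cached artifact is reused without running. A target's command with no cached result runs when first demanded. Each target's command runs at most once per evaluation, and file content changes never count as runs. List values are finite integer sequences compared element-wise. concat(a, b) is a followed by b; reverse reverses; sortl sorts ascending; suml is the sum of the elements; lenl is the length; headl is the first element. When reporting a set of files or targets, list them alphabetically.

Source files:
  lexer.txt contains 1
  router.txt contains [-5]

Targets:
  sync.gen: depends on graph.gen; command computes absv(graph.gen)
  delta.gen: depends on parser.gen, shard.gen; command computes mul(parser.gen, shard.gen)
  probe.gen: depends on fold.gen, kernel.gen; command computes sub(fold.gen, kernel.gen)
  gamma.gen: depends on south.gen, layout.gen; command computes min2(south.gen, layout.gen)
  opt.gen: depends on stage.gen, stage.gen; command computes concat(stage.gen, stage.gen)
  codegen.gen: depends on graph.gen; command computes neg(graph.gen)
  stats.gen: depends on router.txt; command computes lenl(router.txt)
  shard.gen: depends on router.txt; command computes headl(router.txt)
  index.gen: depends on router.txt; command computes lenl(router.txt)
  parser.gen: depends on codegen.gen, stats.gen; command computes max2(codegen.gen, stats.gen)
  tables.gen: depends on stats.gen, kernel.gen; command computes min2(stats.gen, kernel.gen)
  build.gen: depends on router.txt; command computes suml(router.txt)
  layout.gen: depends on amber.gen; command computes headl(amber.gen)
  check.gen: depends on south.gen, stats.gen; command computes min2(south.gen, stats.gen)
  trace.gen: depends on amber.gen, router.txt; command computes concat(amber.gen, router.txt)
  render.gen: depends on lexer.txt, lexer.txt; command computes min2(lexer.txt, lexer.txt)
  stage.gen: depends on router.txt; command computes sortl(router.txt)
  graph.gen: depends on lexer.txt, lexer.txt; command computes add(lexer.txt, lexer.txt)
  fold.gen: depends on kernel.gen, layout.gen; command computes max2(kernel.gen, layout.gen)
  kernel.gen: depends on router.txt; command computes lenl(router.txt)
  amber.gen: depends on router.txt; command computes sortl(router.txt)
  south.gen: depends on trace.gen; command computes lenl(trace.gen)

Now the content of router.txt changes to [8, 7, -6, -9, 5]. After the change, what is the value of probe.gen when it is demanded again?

First evaluation (everything demanded from the output):
  amber.gen = sortl([-5]) = [-5]
  kernel.gen = lenl([-5]) = 1
  layout.gen = headl([-5]) = -5
  fold.gen = max2(1, -5) = 1
  probe.gen = sub(1, 1) = 0

Propagation after the edit:
  amber.gen: runs — router.txt [-5]->[8, 7, -6, -9, 5]; result [-9, -6, 5, 7, 8].
  kernel.gen: runs — router.txt [-5]->[8, 7, -6, -9, 5]; result 5.
  layout.gen: runs — amber.gen [-5]->[-9, -6, 5, 7, 8]; result -9.
  fold.gen: runs — kernel.gen 1->5; layout.gen -5->-9; result 5.
  probe.gen: runs — fold.gen 1->5; kernel.gen 1->5; result 0 (same value as before).

New value of probe.gen: 0.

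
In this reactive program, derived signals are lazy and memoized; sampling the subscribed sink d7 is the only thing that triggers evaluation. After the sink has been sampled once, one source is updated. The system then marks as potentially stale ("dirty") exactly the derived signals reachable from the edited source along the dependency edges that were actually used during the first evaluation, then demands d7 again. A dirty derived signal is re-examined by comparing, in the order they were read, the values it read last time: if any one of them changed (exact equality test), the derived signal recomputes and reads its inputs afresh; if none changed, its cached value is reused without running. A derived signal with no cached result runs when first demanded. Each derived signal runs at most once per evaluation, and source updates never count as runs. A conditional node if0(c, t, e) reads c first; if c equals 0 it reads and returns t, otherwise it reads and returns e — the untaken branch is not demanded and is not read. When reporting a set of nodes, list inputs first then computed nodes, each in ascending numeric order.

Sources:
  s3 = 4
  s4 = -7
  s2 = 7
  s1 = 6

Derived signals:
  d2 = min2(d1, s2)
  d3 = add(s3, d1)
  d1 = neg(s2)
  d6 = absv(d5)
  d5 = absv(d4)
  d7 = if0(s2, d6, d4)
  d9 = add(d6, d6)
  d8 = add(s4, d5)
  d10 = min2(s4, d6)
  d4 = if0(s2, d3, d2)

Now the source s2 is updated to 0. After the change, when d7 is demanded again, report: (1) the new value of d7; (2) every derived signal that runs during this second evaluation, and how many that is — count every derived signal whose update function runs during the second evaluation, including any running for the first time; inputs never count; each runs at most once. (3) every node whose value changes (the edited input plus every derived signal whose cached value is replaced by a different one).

First demand of the output computes:
  d1 = neg(7) = -7
  d2 = min2(-7, 7) = -7
  d4 = if0(s2=7 -> else branch d2) = -7
  d7 = if0(s2=7 -> else branch d4) = -7

After the edit, cleaning proceeds:
  d1: a read changed (s2 7->0) — executes, giving 0.
  d2: stays stale; no demand reaches it after the flip.
  d3: had never run; runs now, result 4.
  d4: a read changed (s2 7->0) — executes, giving 4.
  d5: had never run; runs now, result 4.
  d6: had never run; runs now, result 4.
  d7: a read changed (s2 7->0; d4 -7->4) — executes, giving 4.

Note the branch switch — demand abandons d2, which is never re-examined.

Demanding d7 again yields 4.
6 derived signals run: d1, d3, d4, d5, d6, d7.
The nodes whose values change: s2, d1, d4, d7.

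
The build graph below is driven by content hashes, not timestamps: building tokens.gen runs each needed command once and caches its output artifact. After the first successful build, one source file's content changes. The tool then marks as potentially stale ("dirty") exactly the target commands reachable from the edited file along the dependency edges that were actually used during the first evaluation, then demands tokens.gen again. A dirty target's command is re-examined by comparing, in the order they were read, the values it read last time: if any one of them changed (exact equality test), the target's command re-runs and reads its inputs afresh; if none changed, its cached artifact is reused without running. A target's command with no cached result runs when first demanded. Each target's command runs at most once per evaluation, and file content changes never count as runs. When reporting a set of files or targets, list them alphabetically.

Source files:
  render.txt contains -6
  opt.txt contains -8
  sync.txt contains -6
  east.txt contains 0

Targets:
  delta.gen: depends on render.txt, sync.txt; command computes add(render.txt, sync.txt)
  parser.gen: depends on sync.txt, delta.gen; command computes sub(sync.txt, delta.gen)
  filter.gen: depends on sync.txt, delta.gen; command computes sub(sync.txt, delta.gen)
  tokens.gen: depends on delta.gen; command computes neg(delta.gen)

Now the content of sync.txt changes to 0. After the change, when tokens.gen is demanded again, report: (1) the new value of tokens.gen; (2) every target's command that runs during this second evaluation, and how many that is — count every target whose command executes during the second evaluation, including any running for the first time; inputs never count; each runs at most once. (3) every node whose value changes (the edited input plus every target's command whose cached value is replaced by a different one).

Initial pass — values computed on the first demand:
  delta.gen = add(-6, -6) = -12
  tokens.gen = neg(-12) = 12

Second demand — change propagation:
  delta.gen: re-runs because sync.txt -6->0; new result -6.
  tokens.gen: re-runs because delta.gen -12->-6; new result 6.

tokens.gen now evaluates to 6.
Run set: delta.gen, tokens.gen (2 run).
Changed values: delta.gen, sync.txt, tokens.gen.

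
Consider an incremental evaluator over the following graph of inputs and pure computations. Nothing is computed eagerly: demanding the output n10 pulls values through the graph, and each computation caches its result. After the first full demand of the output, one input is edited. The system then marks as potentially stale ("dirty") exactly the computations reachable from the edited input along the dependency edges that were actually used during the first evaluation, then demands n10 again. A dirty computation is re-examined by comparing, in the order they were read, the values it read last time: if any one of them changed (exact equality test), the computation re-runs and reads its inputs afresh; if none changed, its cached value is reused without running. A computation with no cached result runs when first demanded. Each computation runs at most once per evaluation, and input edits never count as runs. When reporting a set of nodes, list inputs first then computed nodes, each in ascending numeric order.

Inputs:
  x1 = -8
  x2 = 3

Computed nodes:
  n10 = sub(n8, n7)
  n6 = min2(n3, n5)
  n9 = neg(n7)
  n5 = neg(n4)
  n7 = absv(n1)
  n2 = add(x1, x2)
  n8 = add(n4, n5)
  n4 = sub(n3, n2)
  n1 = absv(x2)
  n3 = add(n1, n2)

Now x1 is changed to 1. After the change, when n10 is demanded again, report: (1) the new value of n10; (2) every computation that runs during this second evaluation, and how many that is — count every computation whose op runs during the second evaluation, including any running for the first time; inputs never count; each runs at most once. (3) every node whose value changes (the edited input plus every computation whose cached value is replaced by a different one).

Initial pass — values computed on the first demand:
  n1 = absv(3) = 3
  n2 = add(-8, 3) = -5
  n3 = add(3, -5) = -2
  n4 = sub(-2, -5) = 3
  n5 = neg(3) = -3
  n7 = absv(3) = 3
  n8 = add(3, -3) = 0
  n10 = sub(0, 3) = -3

Second demand — change propagation:
  n2: re-runs because x1 -8->1; new result 4.
  n3: re-runs because n2 -5->4; new result 7.
  n4: re-runs because n3 -2->7; n2 -5->4; new result 3 (unchanged).
  n5: re-examined; everything it read last time is the same (n4 unchanged) — cache -3 kept, no run.
  n8: re-examined; everything it read last time is the same (n4 unchanged, n5 unchanged) — cache 0 kept, no run.
  n10: re-examined; everything it read last time is the same (n8 unchanged, n7 unchanged) — cache -3 kept, no run.

The important point: n4 recomputes to an identical value, and the output ends up unchanged.

n10 now evaluates to -3.
Run set: n2, n3, n4 (3 run).
Changed values: x1, n2, n3.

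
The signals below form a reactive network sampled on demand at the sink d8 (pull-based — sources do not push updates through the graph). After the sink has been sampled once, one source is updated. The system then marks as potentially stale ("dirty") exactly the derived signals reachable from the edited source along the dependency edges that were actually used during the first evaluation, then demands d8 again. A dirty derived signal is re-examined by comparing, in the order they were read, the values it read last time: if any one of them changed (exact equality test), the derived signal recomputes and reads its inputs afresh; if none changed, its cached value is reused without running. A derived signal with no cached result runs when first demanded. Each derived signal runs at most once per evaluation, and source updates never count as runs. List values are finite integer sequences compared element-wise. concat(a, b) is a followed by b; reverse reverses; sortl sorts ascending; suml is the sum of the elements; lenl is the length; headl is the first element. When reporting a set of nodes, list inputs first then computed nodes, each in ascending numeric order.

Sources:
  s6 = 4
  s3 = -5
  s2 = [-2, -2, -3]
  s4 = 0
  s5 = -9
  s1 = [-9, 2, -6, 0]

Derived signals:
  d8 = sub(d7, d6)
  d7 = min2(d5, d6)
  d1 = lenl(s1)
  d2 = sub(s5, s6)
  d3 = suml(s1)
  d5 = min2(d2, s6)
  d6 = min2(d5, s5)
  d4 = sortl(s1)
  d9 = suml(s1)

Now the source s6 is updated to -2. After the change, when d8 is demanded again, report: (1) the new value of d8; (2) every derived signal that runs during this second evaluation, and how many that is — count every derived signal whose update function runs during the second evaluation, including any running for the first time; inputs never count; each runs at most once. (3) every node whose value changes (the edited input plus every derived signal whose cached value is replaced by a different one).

Initial pass — values computed on the first demand:
  d2 = sub(-9, 4) = -13
  d5 = min2(-13, 4) = -13
  d6 = min2(-13, -9) = -13
  d7 = min2(-13, -13) = -13
  d8 = sub(-13, -13) = 0

Second demand — change propagation:
  d2: re-runs because s6 4->-2; new result -7.
  d5: re-runs because d2 -13->-7; s6 4->-2; new result -7.
  d6: re-runs because d5 -13->-7; new result -9.
  d7: re-runs because d5 -13->-7; d6 -13->-9; new result -9.
  d8: re-runs because d7 -13->-9; d6 -13->-9; new result 0 (unchanged).

d8 now evaluates to 0.
Run set: d2, d5, d6, d7, d8 (5 run).
Changed values: s6, d2, d5, d6, d7.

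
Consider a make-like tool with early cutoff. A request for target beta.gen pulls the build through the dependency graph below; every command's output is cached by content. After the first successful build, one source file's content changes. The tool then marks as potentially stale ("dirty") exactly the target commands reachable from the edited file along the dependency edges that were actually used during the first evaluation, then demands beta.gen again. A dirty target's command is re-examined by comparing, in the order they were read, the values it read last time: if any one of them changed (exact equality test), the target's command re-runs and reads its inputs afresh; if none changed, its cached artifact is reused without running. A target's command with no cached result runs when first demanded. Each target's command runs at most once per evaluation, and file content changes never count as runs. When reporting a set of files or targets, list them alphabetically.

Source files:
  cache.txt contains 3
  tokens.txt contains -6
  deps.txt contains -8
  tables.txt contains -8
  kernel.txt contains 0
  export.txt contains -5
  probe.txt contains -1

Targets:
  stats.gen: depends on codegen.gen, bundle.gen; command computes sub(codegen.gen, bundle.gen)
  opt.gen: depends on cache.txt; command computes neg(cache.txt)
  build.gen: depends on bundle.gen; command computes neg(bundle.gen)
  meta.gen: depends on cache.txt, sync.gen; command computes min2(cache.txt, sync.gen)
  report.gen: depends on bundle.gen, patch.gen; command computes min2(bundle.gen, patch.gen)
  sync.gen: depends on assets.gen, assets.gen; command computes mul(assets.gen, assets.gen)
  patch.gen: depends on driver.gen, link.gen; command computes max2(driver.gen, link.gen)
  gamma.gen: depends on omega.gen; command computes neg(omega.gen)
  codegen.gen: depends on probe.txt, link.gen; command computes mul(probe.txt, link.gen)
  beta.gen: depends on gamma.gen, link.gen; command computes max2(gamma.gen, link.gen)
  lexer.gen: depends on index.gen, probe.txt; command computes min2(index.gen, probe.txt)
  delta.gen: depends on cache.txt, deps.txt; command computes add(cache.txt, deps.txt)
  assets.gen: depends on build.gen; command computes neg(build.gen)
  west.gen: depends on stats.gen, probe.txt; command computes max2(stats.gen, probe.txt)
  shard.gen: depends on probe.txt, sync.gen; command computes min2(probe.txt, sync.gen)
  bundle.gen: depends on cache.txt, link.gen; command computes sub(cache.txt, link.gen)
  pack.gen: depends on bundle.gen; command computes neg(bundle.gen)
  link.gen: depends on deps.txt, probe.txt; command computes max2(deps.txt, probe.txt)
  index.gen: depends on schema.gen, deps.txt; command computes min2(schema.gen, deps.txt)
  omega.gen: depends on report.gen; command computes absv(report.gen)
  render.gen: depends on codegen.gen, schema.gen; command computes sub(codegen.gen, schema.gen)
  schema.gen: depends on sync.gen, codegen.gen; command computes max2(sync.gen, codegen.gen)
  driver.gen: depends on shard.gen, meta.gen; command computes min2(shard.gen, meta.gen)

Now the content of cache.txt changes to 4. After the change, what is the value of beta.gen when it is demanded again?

Demanding beta.gen again yields -1.
Note where the cutoff bites: patch.gen is checked, finds nothing changed, and keeps its cache.

First demand of the output computes:
  link.gen = max2(-8, -1) = -1
  bundle.gen = sub(3, -1) = 4
  build.gen = neg(4) = -4
  assets.gen = neg(-4) = 4
  sync.gen = mul(4, 4) = 16
  meta.gen = min2(3, 16) = 3
  shard.gen = min2(-1, 16) = -1
  driver.gen = min2(-1, 3) = -1
  patch.gen = max2(-1, -1) = -1
  report.gen = min2(4, -1) = -1
  omega.gen = absv(-1) = 1
  gamma.gen = neg(1) = -1
  beta.gen = max2(-1, -1) = -1

After the edit, cleaning proceeds:
  bundle.gen: a read changed (cache.txt 3->4) — executes, giving 5.
  build.gen: a read changed (bundle.gen 4->5) — executes, giving -5.
  assets.gen: a read changed (build.gen -4->-5) — executes, giving 5.
  sync.gen: a read changed (assets.gen 4->5; assets.gen 4->5) — executes, giving 25.
  meta.gen: a read changed (cache.txt 3->4; sync.gen 16->25) — executes, giving 4.
  shard.gen: a read changed (sync.gen 16->25) — executes, giving -1 — identical to its old value.
  driver.gen: a read changed (meta.gen 3->4) — executes, giving -1 — identical to its old value.
  patch.gen: dirty, but its reads are unchanged (driver.gen unchanged, link.gen unchanged); cached -1 stands.
  report.gen: a read changed (bundle.gen 4->5) — executes, giving -1 — identical to its old value.
  omega.gen: dirty, but its reads are unchanged (report.gen unchanged); cached 1 stands.
  gamma.gen: dirty, but its reads are unchanged (omega.gen unchanged); cached -1 stands.
  beta.gen: dirty, but its reads are unchanged (gamma.gen unchanged, link.gen unchanged); cached -1 stands.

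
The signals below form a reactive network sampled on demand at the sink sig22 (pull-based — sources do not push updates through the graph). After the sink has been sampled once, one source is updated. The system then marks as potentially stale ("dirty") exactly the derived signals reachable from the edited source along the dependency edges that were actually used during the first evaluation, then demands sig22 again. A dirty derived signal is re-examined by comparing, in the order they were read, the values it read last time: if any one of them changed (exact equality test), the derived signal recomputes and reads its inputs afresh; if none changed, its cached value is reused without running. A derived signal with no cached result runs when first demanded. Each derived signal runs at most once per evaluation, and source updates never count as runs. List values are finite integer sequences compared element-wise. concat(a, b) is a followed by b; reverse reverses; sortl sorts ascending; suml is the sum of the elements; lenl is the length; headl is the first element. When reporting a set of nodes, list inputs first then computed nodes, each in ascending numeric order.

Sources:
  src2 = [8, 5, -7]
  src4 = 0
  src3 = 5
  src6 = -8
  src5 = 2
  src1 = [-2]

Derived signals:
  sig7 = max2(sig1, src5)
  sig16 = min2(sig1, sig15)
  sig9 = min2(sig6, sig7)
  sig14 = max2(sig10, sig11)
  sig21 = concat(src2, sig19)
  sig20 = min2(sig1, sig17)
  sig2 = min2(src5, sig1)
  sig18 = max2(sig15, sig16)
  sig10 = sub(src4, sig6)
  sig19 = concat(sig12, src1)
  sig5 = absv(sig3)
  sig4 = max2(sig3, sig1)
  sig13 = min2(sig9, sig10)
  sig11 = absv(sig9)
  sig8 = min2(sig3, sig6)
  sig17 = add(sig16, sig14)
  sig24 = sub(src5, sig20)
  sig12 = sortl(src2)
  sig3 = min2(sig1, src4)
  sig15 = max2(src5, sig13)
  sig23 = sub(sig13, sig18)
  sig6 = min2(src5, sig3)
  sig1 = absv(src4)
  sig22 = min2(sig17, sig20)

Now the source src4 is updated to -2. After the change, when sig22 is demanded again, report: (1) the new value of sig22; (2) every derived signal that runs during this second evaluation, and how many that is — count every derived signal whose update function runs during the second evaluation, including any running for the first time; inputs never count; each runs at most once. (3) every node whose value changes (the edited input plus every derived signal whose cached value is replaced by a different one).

Initial pass — values computed on the first demand:
  sig1 = absv(0) = 0
  sig3 = min2(0, 0) = 0
  sig6 = min2(2, 0) = 0
  sig7 = max2(0, 2) = 2
  sig9 = min2(0, 2) = 0
  sig10 = sub(0, 0) = 0
  sig11 = absv(0) = 0
  sig13 = min2(0, 0) = 0
  sig14 = max2(0, 0) = 0
  sig15 = max2(2, 0) = 2
  sig16 = min2(0, 2) = 0
  sig17 = add(0, 0) = 0
  sig20 = min2(0, 0) = 0
  sig22 = min2(0, 0) = 0

Second demand — change propagation:
  sig1: re-runs because src4 0->-2; new result 2.
  sig3: re-runs because sig1 0->2; src4 0->-2; new result -2.
  sig6: re-runs because sig3 0->-2; new result -2.
  sig7: re-runs because sig1 0->2; new result 2 (unchanged).
  sig9: re-runs because sig6 0->-2; new result -2.
  sig10: re-runs because src4 0->-2; sig6 0->-2; new result 0 (unchanged).
  sig11: re-runs because sig9 0->-2; new result 2.
  sig13: re-runs because sig9 0->-2; new result -2.
  sig14: re-runs because sig11 0->2; new result 2.
  sig15: re-runs because sig13 0->-2; new result 2 (unchanged).
  sig16: re-runs because sig1 0->2; new result 2.
  sig17: re-runs because sig16 0->2; sig14 0->2; new result 4.
  sig20: re-runs because sig1 0->2; sig17 0->4; new result 2.
  sig22: re-runs because sig17 0->4; sig20 0->2; new result 2.

sig22 now evaluates to 2.
Run set: sig1, sig3, sig6, sig7, sig9, sig10, sig11, sig13, sig14, sig15, sig16, sig17, sig20, sig22 (14 run).
Changed values: src4, sig1, sig3, sig6, sig9, sig11, sig13, sig14, sig16, sig17, sig20, sig22.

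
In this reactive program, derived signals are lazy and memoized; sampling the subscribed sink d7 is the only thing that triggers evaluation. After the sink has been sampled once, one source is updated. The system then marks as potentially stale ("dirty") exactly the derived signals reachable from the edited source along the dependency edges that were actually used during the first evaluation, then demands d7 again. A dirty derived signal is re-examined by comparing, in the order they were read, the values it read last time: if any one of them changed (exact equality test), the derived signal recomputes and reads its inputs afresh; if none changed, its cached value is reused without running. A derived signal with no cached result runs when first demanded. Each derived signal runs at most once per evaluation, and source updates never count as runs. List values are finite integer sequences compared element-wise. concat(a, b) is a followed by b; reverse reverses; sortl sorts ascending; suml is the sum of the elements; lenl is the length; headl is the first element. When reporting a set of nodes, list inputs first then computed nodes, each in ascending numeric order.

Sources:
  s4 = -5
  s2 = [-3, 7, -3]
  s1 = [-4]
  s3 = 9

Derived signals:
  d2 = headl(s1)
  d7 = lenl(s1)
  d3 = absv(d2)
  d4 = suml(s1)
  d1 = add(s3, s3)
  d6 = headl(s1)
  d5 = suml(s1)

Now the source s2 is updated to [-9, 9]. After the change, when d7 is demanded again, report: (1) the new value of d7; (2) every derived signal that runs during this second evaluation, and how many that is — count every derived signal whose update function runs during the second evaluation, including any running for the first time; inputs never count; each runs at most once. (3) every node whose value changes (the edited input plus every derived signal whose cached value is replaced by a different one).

Demanding d7 again yields 1.
0 derived signals run: none.
The nodes whose values change: s2.
Note the shortcut — nothing in the graph depends on s2 at all, so no recomputation happens.

First demand of the output computes:
  d7 = lenl([-4]) = 1

After the edit, cleaning proceeds:
  no node depends on s2 at all; the second demand re-runs nothing.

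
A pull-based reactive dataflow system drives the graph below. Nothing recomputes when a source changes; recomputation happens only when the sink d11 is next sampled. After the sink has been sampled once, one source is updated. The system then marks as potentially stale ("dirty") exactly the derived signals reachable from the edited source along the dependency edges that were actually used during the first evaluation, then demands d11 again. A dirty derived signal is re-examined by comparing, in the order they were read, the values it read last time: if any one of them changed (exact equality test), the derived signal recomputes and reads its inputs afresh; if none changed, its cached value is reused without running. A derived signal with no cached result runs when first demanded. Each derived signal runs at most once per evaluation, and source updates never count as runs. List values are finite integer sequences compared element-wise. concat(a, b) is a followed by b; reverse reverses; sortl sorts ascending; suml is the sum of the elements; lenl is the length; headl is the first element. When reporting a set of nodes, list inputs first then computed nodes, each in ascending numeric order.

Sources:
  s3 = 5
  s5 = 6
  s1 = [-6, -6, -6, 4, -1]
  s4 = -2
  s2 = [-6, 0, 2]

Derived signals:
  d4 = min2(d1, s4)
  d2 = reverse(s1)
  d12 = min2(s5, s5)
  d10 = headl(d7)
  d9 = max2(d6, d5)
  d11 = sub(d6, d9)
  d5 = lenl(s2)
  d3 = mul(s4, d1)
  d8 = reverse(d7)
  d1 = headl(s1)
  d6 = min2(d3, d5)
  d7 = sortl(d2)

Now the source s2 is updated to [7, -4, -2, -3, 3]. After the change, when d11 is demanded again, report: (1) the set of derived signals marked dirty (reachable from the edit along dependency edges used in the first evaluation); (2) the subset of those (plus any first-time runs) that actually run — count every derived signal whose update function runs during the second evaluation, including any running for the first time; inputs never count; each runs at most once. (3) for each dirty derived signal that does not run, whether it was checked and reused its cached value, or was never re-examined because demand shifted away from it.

Marked dirty: d5, d6, d9, d11.
Derived signals that run: d5, d6, d9, d11 — 4 in total.
Every dirty derived signal ran.

First evaluation (everything demanded from the output):
  d1 = headl([-6, -6, -6, 4, -1]) = -6
  d3 = mul(-2, -6) = 12
  d5 = lenl([-6, 0, 2]) = 3
  d6 = min2(12, 3) = 3
  d9 = max2(3, 3) = 3
  d11 = sub(3, 3) = 0

Propagation after the edit:
  d5: runs — s2 [-6, 0, 2]->[7, -4, -2, -3, 3]; result 5.
  d6: runs — d5 3->5; result 5.
  d9: runs — d6 3->5; d5 3->5; result 5.
  d11: runs — d6 3->5; d9 3->5; result 0 (same value as before).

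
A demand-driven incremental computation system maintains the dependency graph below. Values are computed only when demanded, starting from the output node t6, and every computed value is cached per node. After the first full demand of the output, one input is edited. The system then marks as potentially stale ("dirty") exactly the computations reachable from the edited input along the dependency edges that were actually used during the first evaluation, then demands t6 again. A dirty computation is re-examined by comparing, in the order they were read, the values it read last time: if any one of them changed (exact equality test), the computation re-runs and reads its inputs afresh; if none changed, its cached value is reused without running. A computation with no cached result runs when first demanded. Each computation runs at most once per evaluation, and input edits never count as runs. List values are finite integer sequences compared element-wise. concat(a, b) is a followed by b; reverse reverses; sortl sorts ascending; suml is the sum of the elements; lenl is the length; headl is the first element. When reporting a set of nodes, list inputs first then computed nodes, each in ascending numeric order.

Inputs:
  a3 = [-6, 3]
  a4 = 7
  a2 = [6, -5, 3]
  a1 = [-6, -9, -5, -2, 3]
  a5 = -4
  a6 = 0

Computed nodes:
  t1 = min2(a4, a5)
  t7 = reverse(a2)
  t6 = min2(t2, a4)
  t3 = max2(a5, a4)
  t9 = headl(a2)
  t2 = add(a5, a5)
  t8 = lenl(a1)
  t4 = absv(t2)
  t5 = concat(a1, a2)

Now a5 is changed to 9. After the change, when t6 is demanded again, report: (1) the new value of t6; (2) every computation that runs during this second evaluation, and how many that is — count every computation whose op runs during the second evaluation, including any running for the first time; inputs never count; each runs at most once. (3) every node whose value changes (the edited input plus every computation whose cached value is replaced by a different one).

First evaluation (everything demanded from the output):
  t2 = add(-4, -4) = -8
  t6 = min2(-8, 7) = -8

Propagation after the edit:
  t2: runs — a5 -4->9; a5 -4->9; result 18.
  t6: runs — t2 -8->18; result 7.

New value of t6: 7.
Computations that run: t2, t6 — 2 in total.
Values that change: a5, t2, t6.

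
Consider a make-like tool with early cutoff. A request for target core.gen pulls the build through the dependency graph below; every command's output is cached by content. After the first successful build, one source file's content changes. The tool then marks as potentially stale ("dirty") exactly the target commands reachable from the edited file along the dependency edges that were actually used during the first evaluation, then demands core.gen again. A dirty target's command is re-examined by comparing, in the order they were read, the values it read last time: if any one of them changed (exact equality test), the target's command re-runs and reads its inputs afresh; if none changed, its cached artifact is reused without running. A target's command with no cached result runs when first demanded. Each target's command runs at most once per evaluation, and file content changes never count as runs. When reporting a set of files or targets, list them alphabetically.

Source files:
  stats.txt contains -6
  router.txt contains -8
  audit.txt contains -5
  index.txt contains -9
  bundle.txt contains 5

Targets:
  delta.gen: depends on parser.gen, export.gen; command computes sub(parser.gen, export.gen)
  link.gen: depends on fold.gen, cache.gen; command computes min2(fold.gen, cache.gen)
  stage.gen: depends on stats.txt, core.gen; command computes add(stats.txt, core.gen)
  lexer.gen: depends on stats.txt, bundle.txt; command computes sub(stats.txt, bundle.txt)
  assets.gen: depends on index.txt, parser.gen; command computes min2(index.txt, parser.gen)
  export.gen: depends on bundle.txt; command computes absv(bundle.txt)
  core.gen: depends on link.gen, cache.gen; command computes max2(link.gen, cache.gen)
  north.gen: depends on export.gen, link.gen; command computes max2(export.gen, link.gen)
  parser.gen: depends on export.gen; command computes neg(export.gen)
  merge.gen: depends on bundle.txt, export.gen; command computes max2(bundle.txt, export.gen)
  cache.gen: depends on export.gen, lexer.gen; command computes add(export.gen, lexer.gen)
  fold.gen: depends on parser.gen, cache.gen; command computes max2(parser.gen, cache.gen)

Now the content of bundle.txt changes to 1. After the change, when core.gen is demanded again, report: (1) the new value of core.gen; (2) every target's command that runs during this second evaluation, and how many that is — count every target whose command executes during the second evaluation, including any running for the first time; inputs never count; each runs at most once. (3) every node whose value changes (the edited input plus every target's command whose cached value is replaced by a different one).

Demanding core.gen again yields -6.
6 target commands run: cache.gen, export.gen, fold.gen, lexer.gen, link.gen, parser.gen.
The nodes whose values change: bundle.txt, export.gen, fold.gen, lexer.gen, parser.gen.
Note where the cutoff bites: core.gen is checked, finds nothing changed, and keeps its cache.

First demand of the output computes:
  export.gen = absv(5) = 5
  lexer.gen = sub(-6, 5) = -11
  cache.gen = add(5, -11) = -6
  parser.gen = neg(5) = -5
  fold.gen = max2(-5, -6) = -5
  link.gen = min2(-5, -6) = -6
  core.gen = max2(-6, -6) = -6

After the edit, cleaning proceeds:
  export.gen: a read changed (bundle.txt 5->1) — executes, giving 1.
  lexer.gen: a read changed (bundle.txt 5->1) — executes, giving -7.
  cache.gen: a read changed (export.gen 5->1; lexer.gen -11->-7) — executes, giving -6 — identical to its old value.
  parser.gen: a read changed (export.gen 5->1) — executes, giving -1.
  fold.gen: a read changed (parser.gen -5->-1) — executes, giving -1.
  link.gen: a read changed (fold.gen -5->-1) — executes, giving -6 — identical to its old value.
  core.gen: dirty, but its reads are unchanged (link.gen unchanged, cache.gen unchanged); cached -6 stands.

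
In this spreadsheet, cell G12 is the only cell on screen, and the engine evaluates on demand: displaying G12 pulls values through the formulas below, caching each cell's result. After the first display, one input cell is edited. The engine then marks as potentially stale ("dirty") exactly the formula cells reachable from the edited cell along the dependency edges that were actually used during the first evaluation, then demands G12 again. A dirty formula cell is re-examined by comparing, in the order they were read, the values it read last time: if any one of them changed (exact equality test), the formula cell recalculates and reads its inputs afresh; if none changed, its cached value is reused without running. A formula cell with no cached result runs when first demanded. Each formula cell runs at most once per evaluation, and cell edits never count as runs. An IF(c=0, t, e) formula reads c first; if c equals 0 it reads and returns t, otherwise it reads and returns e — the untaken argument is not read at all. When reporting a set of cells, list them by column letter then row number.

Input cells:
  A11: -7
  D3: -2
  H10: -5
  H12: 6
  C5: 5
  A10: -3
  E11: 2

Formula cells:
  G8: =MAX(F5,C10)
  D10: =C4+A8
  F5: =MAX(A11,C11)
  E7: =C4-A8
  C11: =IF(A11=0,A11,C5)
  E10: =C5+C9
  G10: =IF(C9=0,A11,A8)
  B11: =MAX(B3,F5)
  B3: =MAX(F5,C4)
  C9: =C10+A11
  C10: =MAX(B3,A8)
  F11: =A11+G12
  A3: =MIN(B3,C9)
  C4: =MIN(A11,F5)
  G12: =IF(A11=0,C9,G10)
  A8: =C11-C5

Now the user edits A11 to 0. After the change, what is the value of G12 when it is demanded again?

Initial pass — values computed on the first demand:
  C11 = IF(A11=0: A11=-7 -> else branch C5) = 5
  A8 = 5 - 5 = 0
  F5 = MAX(-7, 5) = 5
  C4 = MIN(-7, 5) = -7
  B3 = MAX(5, -7) = 5
  C10 = MAX(5, 0) = 5
  C9 = 5 + -7 = -2
  G10 = IF(C9=0: C9=-2 -> else branch A8) = 0
  G12 = IF(A11=0: A11=-7 -> else branch G10) = 0

Second demand — change propagation:
  C11: re-runs because A11 -7->0; new result 0.
  A8: re-runs because C11 5->0; new result -5.
  F5: re-runs because A11 -7->0; C11 5->0; new result 0.
  C4: re-runs because A11 -7->0; F5 5->0; new result 0.
  B3: re-runs because F5 5->0; C4 -7->0; new result 0.
  C10: re-runs because B3 5->0; A8 0->-5; new result 0.
  C9: re-runs because C10 5->0; A11 -7->0; new result 0.
  G10: dirty yet unreached — the second evaluation never asks for it.
  G12: re-runs because A11 -7->0; new result 0 (unchanged).

The important point: the flipped condition redirects demand; G10 is left stale, never re-checked.

G12 now evaluates to 0.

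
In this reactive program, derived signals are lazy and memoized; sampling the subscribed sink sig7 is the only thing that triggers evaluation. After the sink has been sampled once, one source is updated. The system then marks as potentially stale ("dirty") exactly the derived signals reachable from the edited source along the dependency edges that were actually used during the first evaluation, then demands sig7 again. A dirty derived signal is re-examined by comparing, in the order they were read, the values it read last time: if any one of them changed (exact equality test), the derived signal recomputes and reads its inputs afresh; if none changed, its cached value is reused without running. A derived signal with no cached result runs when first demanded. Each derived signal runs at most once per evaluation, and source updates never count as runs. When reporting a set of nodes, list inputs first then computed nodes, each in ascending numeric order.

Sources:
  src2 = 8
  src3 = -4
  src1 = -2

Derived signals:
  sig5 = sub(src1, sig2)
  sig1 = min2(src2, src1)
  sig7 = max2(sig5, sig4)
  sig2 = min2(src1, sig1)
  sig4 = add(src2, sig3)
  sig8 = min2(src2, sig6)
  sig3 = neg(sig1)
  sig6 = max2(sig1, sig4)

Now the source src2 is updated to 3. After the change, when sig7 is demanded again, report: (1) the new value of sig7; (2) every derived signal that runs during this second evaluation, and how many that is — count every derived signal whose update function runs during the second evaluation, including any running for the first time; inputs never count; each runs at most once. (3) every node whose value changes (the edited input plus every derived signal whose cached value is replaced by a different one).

Demanding sig7 again yields 5.
3 derived signals run: sig1, sig4, sig7.
The nodes whose values change: src2, sig4, sig7.
Note where the cutoff bites: sig2 is checked, finds nothing changed, and keeps its cache.

First demand of the output computes:
  sig1 = min2(8, -2) = -2
  sig2 = min2(-2, -2) = -2
  sig3 = neg(-2) = 2
  sig4 = add(8, 2) = 10
  sig5 = sub(-2, -2) = 0
  sig7 = max2(0, 10) = 10

After the edit, cleaning proceeds:
  sig1: a read changed (src2 8->3) — executes, giving -2 — identical to its old value.
  sig2: dirty, but its reads are unchanged (src1 unchanged, sig1 unchanged); cached -2 stands.
  sig3: dirty, but its reads are unchanged (sig1 unchanged); cached 2 stands.
  sig4: a read changed (src2 8->3) — executes, giving 5.
  sig5: dirty, but its reads are unchanged (src1 unchanged, sig2 unchanged); cached 0 stands.
  sig7: a read changed (sig4 10->5) — executes, giving 5.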